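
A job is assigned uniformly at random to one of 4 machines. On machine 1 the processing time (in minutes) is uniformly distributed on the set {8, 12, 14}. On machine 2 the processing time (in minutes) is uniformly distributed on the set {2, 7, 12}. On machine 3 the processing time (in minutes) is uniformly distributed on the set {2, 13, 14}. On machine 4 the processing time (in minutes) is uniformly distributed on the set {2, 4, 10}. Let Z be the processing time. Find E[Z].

25/3

E[Z | machine 1] = (8+12+14)/3 = 34/3.
E[Z | machine 2] = (2+7+12)/3 = 7.
E[Z | machine 3] = (2+13+14)/3 = 29/3.
E[Z | machine 4] = (2+4+10)/3 = 16/3.
E[Z] = (1/4)·(34/3) + (1/4)·(7) + (1/4)·(29/3) + (1/4)·(16/3) = 25/3.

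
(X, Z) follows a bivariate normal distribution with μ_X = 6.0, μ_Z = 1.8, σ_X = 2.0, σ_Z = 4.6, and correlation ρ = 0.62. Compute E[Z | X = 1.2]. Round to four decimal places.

E[Z | X=x] = μ_Z + ρ(σ_Z/σ_X)(x − μ_X) for jointly normal variables.
E[Z | X=1.2] = 1.8 + (0.62)·(4.6/2.0)·(1.2 − (6.0)) = 1.8 + (1.426)·(-4.8) = -5.0448.

-5.0448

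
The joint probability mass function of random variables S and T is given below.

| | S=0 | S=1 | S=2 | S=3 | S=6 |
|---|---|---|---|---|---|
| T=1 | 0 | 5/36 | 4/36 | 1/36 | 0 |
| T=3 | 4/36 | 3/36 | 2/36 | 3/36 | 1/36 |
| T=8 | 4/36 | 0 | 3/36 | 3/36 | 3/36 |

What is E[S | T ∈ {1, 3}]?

P(T ∈ {1, 3}) = 23/36.
Σ S·P over the event = 0·(4/36) + 1·(5/36) + 1·(3/36) + 2·(4/36) + 2·(2/36) + 3·(1/36) + 3·(3/36) + 6·(1/36) = 19/18.
E[S | T ∈ {1, 3}] = (19/18) / (23/36) = 38/23.

38/23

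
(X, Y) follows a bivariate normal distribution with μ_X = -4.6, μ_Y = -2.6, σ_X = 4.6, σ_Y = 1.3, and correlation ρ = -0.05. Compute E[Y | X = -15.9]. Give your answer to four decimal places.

-2.4403

E[Y | X=x] = μ_Y + ρ(σ_Y/σ_X)(x − μ_X) for jointly normal variables.
E[Y | X=-15.9] = -2.6 + (-0.05)·(1.3/4.6)·(-15.9 − (-4.6)) = -2.6 + (-0.01413)·(-11.3) = -2.4403.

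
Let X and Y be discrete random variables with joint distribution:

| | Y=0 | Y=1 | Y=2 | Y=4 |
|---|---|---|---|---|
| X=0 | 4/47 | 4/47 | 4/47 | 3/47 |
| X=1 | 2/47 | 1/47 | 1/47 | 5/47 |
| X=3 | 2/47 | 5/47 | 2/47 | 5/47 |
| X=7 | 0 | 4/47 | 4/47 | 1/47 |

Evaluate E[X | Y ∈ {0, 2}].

43/19

P(Y ∈ {0, 2}) = 19/47.
Σ X·P over the event = 0·(4/47) + 0·(4/47) + 1·(2/47) + 1·(1/47) + 3·(2/47) + 3·(2/47) + 7·(4/47) = 43/47.
E[X | Y ∈ {0, 2}] = (43/47) / (19/47) = 43/19.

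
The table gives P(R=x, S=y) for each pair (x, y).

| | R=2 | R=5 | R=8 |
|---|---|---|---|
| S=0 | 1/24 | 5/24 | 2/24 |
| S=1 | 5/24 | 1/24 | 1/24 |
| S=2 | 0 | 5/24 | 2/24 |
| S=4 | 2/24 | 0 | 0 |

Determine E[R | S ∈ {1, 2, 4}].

17/4

P(S ∈ {1, 2, 4}) = 2/3.
Summing R·P(R=x,S=y) over the conditioning event gives 17/6.
E[R | S ∈ {1, 2, 4}] = (17/6) / (2/3) = 17/4.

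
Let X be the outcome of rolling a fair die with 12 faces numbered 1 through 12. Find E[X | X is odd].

Given X is odd, X is equally likely to be any of {1, 3, 5, 7, 9, 11}.
E[X | X is odd] = (1 + 3 + 5 + 7 + 9 + 11) / 6 = 6.

6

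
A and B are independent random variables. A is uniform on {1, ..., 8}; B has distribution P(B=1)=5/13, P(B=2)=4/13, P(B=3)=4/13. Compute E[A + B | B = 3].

P(B = 3) = 4/13.
Summing (A+B)·P(x,y) over outcomes with B = 3 gives 30/13.
E[A + B | B = 3] = (30/13) / (4/13) = 15/2.

15/2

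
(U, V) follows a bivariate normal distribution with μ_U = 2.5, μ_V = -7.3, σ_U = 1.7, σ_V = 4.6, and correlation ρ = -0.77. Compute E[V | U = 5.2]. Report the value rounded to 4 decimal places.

E[V | U=x] = μ_V + ρ(σ_V/σ_U)(x − μ_U) for jointly normal variables.
E[V | U=5.2] = -7.3 + (-0.77)·(4.6/1.7)·(5.2 − (2.5)) = -7.3 + (-2.0835)·(2.7) = -12.9255.

-12.9255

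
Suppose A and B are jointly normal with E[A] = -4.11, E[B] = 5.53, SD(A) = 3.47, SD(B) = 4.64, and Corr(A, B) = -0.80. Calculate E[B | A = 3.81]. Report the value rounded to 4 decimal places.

For a bivariate normal, E[B | A=x] = μ_B + ρ·(σ_B/σ_A)·(x − μ_A).
E[B | A=3.81] = 5.53 + (-0.80)·(4.64/3.47)·(3.81 − (-4.11)) = 5.53 + (-1.06974)·(7.92) = -2.9423.

-2.9423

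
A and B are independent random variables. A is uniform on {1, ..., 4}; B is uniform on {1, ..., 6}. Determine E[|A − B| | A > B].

5/3

Outcomes with A > B: (2,1), (3,1), (3,2), (4,1), (4,2), (4,3), each with probability 1/24.
E[|A − B| | A > B] = (1 + 2 + 1 + 3 + 2 + 1) / 6 = 5/3.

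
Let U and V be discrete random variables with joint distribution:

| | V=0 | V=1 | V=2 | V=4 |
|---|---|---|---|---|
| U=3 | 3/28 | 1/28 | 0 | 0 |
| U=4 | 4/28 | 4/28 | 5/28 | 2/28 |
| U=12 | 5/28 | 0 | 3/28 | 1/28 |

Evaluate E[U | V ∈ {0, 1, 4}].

31/5

P(V ∈ {0, 1, 4}) = 5/7.
Σ U·P over the event = 3·(3/28) + 3·(1/28) + 4·(4/28) + 4·(4/28) + 4·(2/28) + 12·(5/28) + 12·(1/28) = 31/7.
E[U | V ∈ {0, 1, 4}] = (31/7) / (5/7) = 31/5.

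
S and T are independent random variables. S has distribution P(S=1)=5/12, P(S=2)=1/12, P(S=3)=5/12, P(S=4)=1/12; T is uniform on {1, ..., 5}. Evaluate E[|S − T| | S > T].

P(S > T) = 7/30.
Summing |S−T|·P(x,y) over outcomes with S > T gives 11/30.
E[|S − T| | S > T] = (11/30) / (7/30) = 11/7.

11/7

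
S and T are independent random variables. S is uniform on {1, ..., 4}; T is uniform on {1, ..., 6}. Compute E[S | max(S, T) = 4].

Outcomes with max(S, T) = 4: (1,4), (2,4), (3,4), (4,1), (4,2), (4,3), (4,4), each with probability 1/24.
E[S | max(S, T) = 4] = (1 + 2 + 3 + 4 + 4 + 4 + 4) / 7 = 22/7.

22/7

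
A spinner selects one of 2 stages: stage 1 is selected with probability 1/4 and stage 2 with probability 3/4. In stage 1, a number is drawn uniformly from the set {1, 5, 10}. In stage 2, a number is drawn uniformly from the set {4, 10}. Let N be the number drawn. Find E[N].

79/12

E[N | stage 1] = (1+5+10)/3 = 16/3.
E[N | stage 2] = (4+10)/2 = 7.
E[N] = (1/4)·(16/3) + (3/4)·(7) = 79/12.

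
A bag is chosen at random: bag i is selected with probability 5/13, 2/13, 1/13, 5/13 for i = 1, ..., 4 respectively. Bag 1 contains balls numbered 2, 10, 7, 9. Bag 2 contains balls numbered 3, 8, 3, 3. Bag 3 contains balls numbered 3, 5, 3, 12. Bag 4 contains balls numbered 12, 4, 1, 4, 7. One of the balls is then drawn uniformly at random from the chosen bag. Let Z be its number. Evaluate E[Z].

309/52

E[Z | bag 1] = (2+10+7+9)/4 = 7.
E[Z | bag 2] = (3+8+3+3)/4 = 17/4.
E[Z | bag 3] = (3+5+3+12)/4 = 23/4.
E[Z | bag 4] = (12+4+1+4+7)/5 = 28/5.
E[Z] = (5/13)·(7) + (2/13)·(17/4) + (1/13)·(23/4) + (5/13)·(28/5) = 309/52.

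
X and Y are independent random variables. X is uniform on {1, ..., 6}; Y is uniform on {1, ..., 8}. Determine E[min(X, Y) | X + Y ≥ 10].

P(X + Y ≥ 10) = 5/16.
Summing min(X,Y)·P(x,y) over outcomes with X + Y ≥ 10 gives 67/48.
E[min(X, Y) | X + Y ≥ 10] = (67/48) / (5/16) = 67/15.

67/15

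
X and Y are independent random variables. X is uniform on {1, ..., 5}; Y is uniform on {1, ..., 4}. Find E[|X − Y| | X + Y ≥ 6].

8/5

Outcomes with X + Y ≥ 6: (2,4), (3,3), (3,4), (4,2), (4,3), (4,4), (5,1), (5,2), (5,3), (5,4), each with probability 1/20.
E[|X − Y| | X + Y ≥ 6] = (2 + 0 + 1 + 2 + 1 + 0 + 4 + 3 + 2 + 1) / 10 = 8/5.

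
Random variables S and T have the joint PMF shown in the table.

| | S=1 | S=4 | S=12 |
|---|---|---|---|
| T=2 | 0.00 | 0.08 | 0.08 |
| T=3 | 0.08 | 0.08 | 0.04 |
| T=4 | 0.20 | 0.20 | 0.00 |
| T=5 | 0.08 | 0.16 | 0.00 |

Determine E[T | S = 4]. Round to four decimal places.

P(S = 4) = 0.52.
Σ T·P over the event = 2·(0.08) + 3·(0.08) + 4·(0.20) + 5·(0.16) = 2.00.
E[T | S = 4] = (2.00) / (0.52) = 3.8462.

3.8462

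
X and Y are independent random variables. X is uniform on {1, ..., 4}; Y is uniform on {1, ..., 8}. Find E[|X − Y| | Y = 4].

3/2

Outcomes with Y = 4: (1,4), (2,4), (3,4), (4,4), each with probability 1/32.
E[|X − Y| | Y = 4] = (3 + 2 + 1 + 0) / 4 = 3/2.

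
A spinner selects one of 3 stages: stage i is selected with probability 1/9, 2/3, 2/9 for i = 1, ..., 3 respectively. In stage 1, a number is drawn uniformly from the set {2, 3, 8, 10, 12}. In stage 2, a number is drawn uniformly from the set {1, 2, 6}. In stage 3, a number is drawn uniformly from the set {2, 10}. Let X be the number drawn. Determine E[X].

E[X | stage 1] = (2+3+8+10+12)/5 = 7.
E[X | stage 2] = (1+2+6)/3 = 3.
E[X | stage 3] = (2+10)/2 = 6.
E[X] = (1/9)·(7) + (2/3)·(3) + (2/9)·(6) = 37/9.

37/9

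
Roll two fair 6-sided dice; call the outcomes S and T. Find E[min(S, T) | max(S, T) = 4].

Outcomes with max(S, T) = 4: (1,4), (2,4), (3,4), (4,1), (4,2), (4,3), (4,4), each with probability 1/36.
E[min(S, T) | max(S, T) = 4] = (1 + 2 + 3 + 1 + 2 + 3 + 4) / 7 = 16/7.

16/7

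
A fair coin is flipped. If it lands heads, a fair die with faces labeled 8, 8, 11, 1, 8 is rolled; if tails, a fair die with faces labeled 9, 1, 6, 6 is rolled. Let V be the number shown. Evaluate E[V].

E[V | heads] = (8+8+11+1+8)/5 = 36/5.
E[V | tails] = (9+1+6+6)/4 = 11/2.
By the law of total expectation,
E[V] = (1/2)·(36/5) + (1/2)·(11/2) = 127/20.

127/20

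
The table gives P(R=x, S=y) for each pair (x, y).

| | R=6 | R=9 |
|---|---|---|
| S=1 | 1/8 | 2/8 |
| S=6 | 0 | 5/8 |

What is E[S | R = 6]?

1

P(R = 6) = 1/8.
Σ S·P over the event = 1·(1/8) = 1/8.
E[S | R = 6] = (1/8) / (1/8) = 1.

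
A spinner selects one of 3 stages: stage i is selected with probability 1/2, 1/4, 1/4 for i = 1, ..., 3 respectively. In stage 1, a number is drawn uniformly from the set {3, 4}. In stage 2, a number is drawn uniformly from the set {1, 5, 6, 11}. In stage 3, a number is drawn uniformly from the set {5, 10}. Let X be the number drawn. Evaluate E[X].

E[X | stage 1] = (3+4)/2 = 7/2.
E[X | stage 2] = (1+5+6+11)/4 = 23/4.
E[X | stage 3] = (5+10)/2 = 15/2.
E[X] = (1/2)·(7/2) + (1/4)·(23/4) + (1/4)·(15/2) = 81/16.

81/16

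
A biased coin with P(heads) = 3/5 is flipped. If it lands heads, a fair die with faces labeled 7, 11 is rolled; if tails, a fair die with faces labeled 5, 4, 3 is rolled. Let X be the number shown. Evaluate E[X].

E[X | heads] = (7+11)/2 = 9.
E[X | tails] = (5+4+3)/3 = 4.
E[X] = (3/5)·(9) + (2/5)·(4) = 7.

7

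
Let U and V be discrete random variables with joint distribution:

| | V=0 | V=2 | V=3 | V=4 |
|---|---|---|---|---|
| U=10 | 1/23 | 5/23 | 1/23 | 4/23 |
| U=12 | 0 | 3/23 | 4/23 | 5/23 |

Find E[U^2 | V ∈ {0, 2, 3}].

122

P(V ∈ {0, 2, 3}) = 14/23.
Σ U^2·P over the event = 100·(1/23) + 100·(5/23) + 100·(1/23) + 144·(3/23) + 144·(4/23) = 1708/23.
E[U^2 | V ∈ {0, 2, 3}] = (1708/23) / (14/23) = 122.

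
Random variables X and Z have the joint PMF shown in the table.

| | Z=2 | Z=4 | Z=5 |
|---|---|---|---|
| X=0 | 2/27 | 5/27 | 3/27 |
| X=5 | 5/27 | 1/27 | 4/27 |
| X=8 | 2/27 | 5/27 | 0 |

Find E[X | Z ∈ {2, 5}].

P(Z ∈ {2, 5}) = 16/27.
Summing X·P(X=x,Z=y) over the conditioning event gives 61/27.
E[X | Z ∈ {2, 5}] = (61/27) / (16/27) = 61/16.

61/16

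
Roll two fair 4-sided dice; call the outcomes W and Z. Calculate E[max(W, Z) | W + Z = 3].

Outcomes with W + Z = 3: (1,2), (2,1), each with probability 1/16.
E[max(W, Z) | W + Z = 3] = (2 + 2) / 2 = 2.

2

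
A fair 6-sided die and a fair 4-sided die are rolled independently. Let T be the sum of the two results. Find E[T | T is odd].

6

P(T is odd) = 1/2.
Σ over the event: 3·1/12 + 5·1/6 + 7·1/6 + 9·1/12 = 3.
E[T | T is odd] = (3) / (1/2) = 6.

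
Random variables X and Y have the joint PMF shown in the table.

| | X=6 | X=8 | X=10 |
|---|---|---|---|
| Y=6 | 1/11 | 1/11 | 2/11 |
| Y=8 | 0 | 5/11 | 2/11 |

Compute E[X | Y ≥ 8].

P(Y ≥ 8) = 7/11.
Summing X·P(X=x,Y=y) over the conditioning event gives 60/11.
E[X | Y ≥ 8] = (60/11) / (7/11) = 60/7.

60/7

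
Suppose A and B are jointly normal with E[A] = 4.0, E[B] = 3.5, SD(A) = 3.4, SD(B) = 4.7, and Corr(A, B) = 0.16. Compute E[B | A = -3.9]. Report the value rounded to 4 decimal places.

1.7527

E[B | A=x] = μ_B + ρ(σ_B/σ_A)(x − μ_A) for jointly normal variables.
E[B | A=-3.9] = 3.5 + (0.16)·(4.7/3.4)·(-3.9 − (4.0)) = 3.5 + (0.22118)·(-7.9) = 1.7527.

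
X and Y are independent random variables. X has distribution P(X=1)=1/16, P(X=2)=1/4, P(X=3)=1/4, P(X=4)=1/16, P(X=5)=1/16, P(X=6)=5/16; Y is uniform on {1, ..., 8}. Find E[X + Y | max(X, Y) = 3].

84/17

P(max(X, Y) = 3) = 17/128.
Summing (X+Y)·P(x,y) over outcomes with max(X, Y) = 3 gives 21/32.
E[X + Y | max(X, Y) = 3] = (21/32) / (17/128) = 84/17.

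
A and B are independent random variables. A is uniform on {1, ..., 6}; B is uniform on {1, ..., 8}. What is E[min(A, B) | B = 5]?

10/3

P(B = 5) = 1/8.
Summing min(A,B)·P(x,y) over outcomes with B = 5 gives 5/12.
E[min(A, B) | B = 5] = (5/12) / (1/8) = 10/3.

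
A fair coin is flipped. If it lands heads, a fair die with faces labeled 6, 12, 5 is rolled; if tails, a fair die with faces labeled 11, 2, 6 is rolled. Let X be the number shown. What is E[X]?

E[X | heads] = (6+12+5)/3 = 23/3.
E[X | tails] = (11+2+6)/3 = 19/3.
E[X] = (1/2)·(23/3) + (1/2)·(19/3) = 7.

7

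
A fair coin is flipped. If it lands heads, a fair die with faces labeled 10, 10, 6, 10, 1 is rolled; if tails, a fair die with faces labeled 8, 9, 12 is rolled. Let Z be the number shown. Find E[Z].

E[Z | heads] = (10+10+6+10+1)/5 = 37/5.
E[Z | tails] = (8+9+12)/3 = 29/3.
E[Z] = (1/2)·(37/5) + (1/2)·(29/3) = 128/15.

128/15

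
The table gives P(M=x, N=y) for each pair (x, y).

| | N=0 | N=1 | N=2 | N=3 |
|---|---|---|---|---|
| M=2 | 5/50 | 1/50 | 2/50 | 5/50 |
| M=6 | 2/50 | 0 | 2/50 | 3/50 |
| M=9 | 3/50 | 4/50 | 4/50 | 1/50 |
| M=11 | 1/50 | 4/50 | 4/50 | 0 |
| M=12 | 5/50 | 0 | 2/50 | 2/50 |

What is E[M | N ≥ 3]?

61/11

P(N ≥ 3) = 11/50.
Summing M·P(M=x,N=y) over the conditioning event gives 61/50.
E[M | N ≥ 3] = (61/50) / (11/50) = 61/11.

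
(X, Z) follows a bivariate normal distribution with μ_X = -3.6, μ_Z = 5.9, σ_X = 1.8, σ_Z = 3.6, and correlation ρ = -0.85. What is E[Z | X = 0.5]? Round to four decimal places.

-1.0700

E[Z | X=x] = μ_Z + ρ(σ_Z/σ_X)(x − μ_X) for jointly normal variables.
E[Z | X=0.5] = 5.9 + (-0.85)·(3.6/1.8)·(0.5 − (-3.6)) = 5.9 + (-1.7)·(4.1) = -1.0700.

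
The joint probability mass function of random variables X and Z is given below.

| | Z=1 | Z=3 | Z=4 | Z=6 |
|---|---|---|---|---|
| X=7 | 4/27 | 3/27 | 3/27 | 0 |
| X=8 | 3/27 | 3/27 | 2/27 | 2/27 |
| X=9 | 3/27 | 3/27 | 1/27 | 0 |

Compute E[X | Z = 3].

8

P(Z = 3) = 1/3.
Σ X·P over the event = 7·(3/27) + 8·(3/27) + 9·(3/27) = 8/3.
E[X | Z = 3] = (8/3) / (1/3) = 8.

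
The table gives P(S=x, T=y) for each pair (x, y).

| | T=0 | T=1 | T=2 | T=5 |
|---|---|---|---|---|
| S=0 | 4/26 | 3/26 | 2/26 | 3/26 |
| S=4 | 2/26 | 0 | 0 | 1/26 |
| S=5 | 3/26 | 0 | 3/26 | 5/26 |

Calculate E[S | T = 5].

P(T = 5) = 9/26.
Σ S·P over the event = 0·(3/26) + 4·(1/26) + 5·(5/26) = 29/26.
E[S | T = 5] = (29/26) / (9/26) = 29/9.

29/9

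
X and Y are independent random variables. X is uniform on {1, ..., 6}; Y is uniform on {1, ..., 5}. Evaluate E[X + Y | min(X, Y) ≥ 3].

17/2

P(min(X, Y) ≥ 3) = 2/5.
Summing (X+Y)·P(x,y) over outcomes with min(X, Y) ≥ 3 gives 17/5.
E[X + Y | min(X, Y) ≥ 3] = (17/5) / (2/5) = 17/2.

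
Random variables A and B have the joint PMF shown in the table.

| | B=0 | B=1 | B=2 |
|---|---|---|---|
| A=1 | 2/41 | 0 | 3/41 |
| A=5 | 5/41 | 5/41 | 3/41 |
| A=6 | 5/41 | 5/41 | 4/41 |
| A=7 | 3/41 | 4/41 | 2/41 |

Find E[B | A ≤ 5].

P(A ≤ 5) = 18/41.
Σ B·P over the event = 0·(2/41) + 2·(3/41) + 0·(5/41) + 1·(5/41) + 2·(3/41) = 17/41.
E[B | A ≤ 5] = (17/41) / (18/41) = 17/18.

17/18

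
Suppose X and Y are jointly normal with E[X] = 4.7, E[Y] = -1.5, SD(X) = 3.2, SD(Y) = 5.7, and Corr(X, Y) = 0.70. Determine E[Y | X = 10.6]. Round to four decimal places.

The regression of Y on X has slope ρ·σ_Y/σ_X and passes through (μ_X, μ_Y).
E[Y | X=10.6] = -1.5 + (0.70)·(5.7/3.2)·(10.6 − (4.7)) = -1.5 + (1.246875)·(5.9) = 5.8566.

5.8566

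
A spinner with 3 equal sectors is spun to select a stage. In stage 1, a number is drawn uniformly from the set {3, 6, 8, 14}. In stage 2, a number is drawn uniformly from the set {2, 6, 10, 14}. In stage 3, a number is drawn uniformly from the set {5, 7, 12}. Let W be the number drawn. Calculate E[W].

E[W | stage 1] = (3+6+8+14)/4 = 31/4.
E[W | stage 2] = (2+6+10+14)/4 = 8.
E[W | stage 3] = (5+7+12)/3 = 8.
By the law of total expectation,
E[W] = (1/3)·(31/4) + (1/3)·(8) + (1/3)·(8) = 95/12.

95/12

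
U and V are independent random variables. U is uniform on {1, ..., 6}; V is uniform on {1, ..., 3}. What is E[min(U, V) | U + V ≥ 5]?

25/12

P(U + V ≥ 5) = 2/3.
Summing min(U,V)·P(x,y) over outcomes with U + V ≥ 5 gives 25/18.
E[min(U, V) | U + V ≥ 5] = (25/18) / (2/3) = 25/12.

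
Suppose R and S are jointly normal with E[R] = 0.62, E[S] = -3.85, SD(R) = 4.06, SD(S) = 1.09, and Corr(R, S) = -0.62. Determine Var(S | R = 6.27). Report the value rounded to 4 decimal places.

The conditional variance in a bivariate normal is σ_S²(1 − ρ²), independent of x.
Var(S | R=6.27) = (1.09)²·(1 − (-0.62)²) = 1.1881·0.6156 = 0.7314.

0.7314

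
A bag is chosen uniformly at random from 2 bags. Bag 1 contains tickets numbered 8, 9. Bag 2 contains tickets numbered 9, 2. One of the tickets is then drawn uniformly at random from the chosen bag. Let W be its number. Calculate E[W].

E[W | bag 1] = (8+9)/2 = 17/2.
E[W | bag 2] = (9+2)/2 = 11/2.
E[W] = (1/2)·(17/2) + (1/2)·(11/2) = 7.

7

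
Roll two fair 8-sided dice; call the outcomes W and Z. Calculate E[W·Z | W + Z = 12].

34

Outcomes with W + Z = 12: (4,8), (5,7), (6,6), (7,5), (8,4), each with probability 1/64.
E[W·Z | W + Z = 12] = (32 + 35 + 36 + 35 + 32) / 5 = 34.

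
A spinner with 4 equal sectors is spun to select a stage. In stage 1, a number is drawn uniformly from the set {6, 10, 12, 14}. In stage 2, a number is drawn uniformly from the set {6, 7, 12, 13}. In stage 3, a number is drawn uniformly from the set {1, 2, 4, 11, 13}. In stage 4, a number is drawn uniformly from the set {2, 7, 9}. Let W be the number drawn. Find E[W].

161/20

E[W | stage 1] = (6+10+12+14)/4 = 21/2.
E[W | stage 2] = (6+7+12+13)/4 = 19/2.
E[W | stage 3] = (1+2+4+11+13)/5 = 31/5.
E[W | stage 4] = (2+7+9)/3 = 6.
By the law of total expectation,
E[W] = (1/4)·(21/2) + (1/4)·(19/2) + (1/4)·(31/5) + (1/4)·(6) = 161/20.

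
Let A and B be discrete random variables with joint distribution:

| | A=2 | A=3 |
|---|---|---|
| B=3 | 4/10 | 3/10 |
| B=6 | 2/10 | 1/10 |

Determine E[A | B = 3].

17/7

P(B = 3) = 7/10.
Σ A·P over the event = 2·(4/10) + 3·(3/10) = 17/10.
E[A | B = 3] = (17/10) / (7/10) = 17/7.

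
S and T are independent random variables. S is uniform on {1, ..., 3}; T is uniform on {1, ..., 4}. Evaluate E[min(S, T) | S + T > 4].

13/6

Outcomes with S + T > 4: (1,4), (2,3), (2,4), (3,2), (3,3), (3,4), each with probability 1/12.
E[min(S, T) | S + T > 4] = (1 + 2 + 2 + 2 + 3 + 3) / 6 = 13/6.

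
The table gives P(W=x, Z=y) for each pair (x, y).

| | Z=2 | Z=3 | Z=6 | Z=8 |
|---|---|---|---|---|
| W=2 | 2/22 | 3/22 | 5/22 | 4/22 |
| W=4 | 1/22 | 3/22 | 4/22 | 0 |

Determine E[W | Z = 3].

3

P(Z = 3) = 3/11.
Summing W·P(W=x,Z=y) over the conditioning event gives 9/11.
E[W | Z = 3] = (9/11) / (3/11) = 3.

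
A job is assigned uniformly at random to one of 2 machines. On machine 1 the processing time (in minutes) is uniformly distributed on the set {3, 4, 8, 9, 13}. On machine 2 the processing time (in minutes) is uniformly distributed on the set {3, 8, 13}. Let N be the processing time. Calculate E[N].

77/10

E[N | machine 1] = (3+4+8+9+13)/5 = 37/5.
E[N | machine 2] = (3+8+13)/3 = 8.
By the law of total expectation,
E[N] = (1/2)·(37/5) + (1/2)·(8) = 77/10.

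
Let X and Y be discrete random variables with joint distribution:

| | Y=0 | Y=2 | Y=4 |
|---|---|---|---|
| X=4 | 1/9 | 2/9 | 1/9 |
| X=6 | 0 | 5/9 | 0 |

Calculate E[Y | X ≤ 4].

2

P(X ≤ 4) = 4/9.
Summing Y·P(X=x,Y=y) over the conditioning event gives 8/9.
E[Y | X ≤ 4] = (8/9) / (4/9) = 2.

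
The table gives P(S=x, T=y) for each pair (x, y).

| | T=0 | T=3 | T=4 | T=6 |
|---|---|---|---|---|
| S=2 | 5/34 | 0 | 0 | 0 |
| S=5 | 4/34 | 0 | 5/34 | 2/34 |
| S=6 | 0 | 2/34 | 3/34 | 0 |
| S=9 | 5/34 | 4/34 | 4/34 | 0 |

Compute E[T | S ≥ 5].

78/29

P(S ≥ 5) = 29/34.
Σ T·P over the event = 0·(4/34) + 4·(5/34) + 6·(2/34) + 3·(2/34) + 4·(3/34) + 0·(5/34) + 3·(4/34) + 4·(4/34) = 39/17.
E[T | S ≥ 5] = (39/17) / (29/34) = 78/29.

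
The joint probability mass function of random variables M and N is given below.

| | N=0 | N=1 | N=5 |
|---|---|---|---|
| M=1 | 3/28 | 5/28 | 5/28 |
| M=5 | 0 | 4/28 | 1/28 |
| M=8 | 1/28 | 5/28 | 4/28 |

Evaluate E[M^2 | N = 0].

67/4

P(N = 0) = 1/7.
Σ M^2·P over the event = 1·(3/28) + 64·(1/28) = 67/28.
E[M^2 | N = 0] = (67/28) / (1/7) = 67/4.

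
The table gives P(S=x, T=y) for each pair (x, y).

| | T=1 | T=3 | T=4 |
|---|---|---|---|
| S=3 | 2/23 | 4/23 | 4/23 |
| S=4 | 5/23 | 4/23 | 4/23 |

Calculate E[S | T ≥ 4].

P(T ≥ 4) = 8/23.
Σ S·P over the event = 3·(4/23) + 4·(4/23) = 28/23.
E[S | T ≥ 4] = (28/23) / (8/23) = 7/2.

7/2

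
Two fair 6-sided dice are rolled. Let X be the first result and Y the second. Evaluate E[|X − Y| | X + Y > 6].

44/21

P(X + Y > 6) = 7/12.
Summing |X−Y|·P(x,y) over outcomes with X + Y > 6 gives 11/9.
E[|X − Y| | X + Y > 6] = (11/9) / (7/12) = 44/21.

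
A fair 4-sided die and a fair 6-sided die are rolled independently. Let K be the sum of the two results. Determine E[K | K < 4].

P(K < 4) = 1/8.
Σ over the event: 2·1/24 + 3·1/12 = 1/3.
E[K | K < 4] = (1/3) / (1/8) = 8/3.

8/3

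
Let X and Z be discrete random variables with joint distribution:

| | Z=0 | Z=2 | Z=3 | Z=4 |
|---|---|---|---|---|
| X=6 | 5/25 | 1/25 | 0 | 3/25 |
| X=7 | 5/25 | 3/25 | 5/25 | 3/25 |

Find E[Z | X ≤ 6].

14/9

P(X ≤ 6) = 9/25.
Σ Z·P over the event = 0·(5/25) + 2·(1/25) + 4·(3/25) = 14/25.
E[Z | X ≤ 6] = (14/25) / (9/25) = 14/9.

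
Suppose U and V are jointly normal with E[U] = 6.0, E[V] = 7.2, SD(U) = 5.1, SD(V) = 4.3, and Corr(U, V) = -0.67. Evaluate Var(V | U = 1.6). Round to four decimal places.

10.1898

Var(V | U=x) = (1 − ρ²)·σ_V².
Var(V | U=1.6) = (4.3)²·(1 − (-0.67)²) = 18.49·0.5511 = 10.1898.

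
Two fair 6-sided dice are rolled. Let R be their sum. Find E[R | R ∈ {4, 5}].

P(R ∈ {4, 5}) = 7/36.
Σ over the event: 4·1/12 + 5·1/9 = 8/9.
E[R | R ∈ {4, 5}] = (8/9) / (7/36) = 32/7.

32/7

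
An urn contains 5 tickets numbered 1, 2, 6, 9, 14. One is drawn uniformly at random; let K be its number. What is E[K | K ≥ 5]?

29/3

P(K ≥ 5) = 3/5.
Σ over the event: 6·1/5 + 9·1/5 + 14·1/5 = 29/5.
E[K | K ≥ 5] = (29/5) / (3/5) = 29/3.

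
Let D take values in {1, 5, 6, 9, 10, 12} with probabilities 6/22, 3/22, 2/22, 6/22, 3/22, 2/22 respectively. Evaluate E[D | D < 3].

P(D < 3) = 3/11.
Σ over the event: 1·3/11 = 3/11.
E[D | D < 3] = (3/11) / (3/11) = 1.

1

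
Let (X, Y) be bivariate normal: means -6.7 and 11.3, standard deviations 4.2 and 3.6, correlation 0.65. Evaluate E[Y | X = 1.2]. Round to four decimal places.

The regression of Y on X has slope ρ·σ_Y/σ_X and passes through (μ_X, μ_Y).
E[Y | X=1.2] = 11.3 + (0.65)·(3.6/4.2)·(1.2 − (-6.7)) = 11.3 + (0.55714)·(7.9) = 15.7014.

15.7014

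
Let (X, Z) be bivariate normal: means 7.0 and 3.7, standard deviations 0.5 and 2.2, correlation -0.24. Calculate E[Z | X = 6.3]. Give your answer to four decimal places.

The regression of Z on X has slope ρ·σ_Z/σ_X and passes through (μ_X, μ_Z).
E[Z | X=6.3] = 3.7 + (-0.24)·(2.2/0.5)·(6.3 − (7.0)) = 3.7 + (-1.056)·(-0.7) = 4.4392.

4.4392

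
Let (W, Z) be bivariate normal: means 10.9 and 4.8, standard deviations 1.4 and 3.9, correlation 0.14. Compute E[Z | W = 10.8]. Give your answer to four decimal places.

4.7610

E[Z | W=x] = μ_Z + ρ(σ_Z/σ_W)(x − μ_W) for jointly normal variables.
E[Z | W=10.8] = 4.8 + (0.14)·(3.9/1.4)·(10.8 − (10.9)) = 4.8 + (0.39)·(-0.1) = 4.7610.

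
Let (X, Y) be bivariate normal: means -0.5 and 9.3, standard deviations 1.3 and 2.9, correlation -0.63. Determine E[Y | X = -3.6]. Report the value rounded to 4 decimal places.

E[Y | X=x] = μ_Y + ρ(σ_Y/σ_X)(x − μ_X) for jointly normal variables.
E[Y | X=-3.6] = 9.3 + (-0.63)·(2.9/1.3)·(-3.6 − (-0.5)) = 9.3 + (-1.4054)·(-3.1) = 13.6567.

13.6567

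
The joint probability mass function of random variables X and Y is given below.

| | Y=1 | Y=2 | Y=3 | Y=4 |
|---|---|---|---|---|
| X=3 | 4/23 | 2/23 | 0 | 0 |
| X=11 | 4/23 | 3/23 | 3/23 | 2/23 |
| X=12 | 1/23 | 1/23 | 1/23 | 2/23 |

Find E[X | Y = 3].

45/4

P(Y = 3) = 4/23.
Σ X·P over the event = 11·(3/23) + 12·(1/23) = 45/23.
E[X | Y = 3] = (45/23) / (4/23) = 45/4.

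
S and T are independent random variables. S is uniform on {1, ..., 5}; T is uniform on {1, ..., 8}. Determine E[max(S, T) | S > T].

4

Outcomes with S > T: (2,1), (3,1), (3,2), (4,1), (4,2), (4,3), (5,1), (5,2), (5,3), (5,4), each with probability 1/40.
E[max(S, T) | S > T] = (2 + 3 + 3 + 4 + 4 + 4 + 5 + 5 + 5 + 5) / 10 = 4.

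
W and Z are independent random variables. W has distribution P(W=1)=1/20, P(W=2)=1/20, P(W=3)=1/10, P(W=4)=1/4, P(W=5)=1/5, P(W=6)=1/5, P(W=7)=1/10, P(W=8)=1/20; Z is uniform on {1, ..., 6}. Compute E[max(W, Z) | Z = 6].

P(Z = 6) = 1/6.
Summing max(W,Z)·P(x,y) over outcomes with Z = 6 gives 31/30.
E[max(W, Z) | Z = 6] = (31/30) / (1/6) = 31/5.

31/5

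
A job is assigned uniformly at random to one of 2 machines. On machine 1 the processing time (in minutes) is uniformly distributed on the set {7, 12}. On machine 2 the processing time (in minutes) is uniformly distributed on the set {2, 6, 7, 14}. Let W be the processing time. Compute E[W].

67/8

E[W | machine 1] = (7+12)/2 = 19/2.
E[W | machine 2] = (2+6+7+14)/4 = 29/4.
By the law of total expectation,
E[W] = (1/2)·(19/2) + (1/2)·(29/4) = 67/8.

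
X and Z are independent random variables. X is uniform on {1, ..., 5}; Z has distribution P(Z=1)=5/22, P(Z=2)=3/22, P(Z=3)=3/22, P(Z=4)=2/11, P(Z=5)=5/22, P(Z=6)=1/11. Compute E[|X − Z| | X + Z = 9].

P(X + Z = 9) = 1/10.
Summing |X−Z|·P(x,y) over outcomes with X + Z = 9 gives 3/22.
E[|X − Z| | X + Z = 9] = (3/22) / (1/10) = 15/11.

15/11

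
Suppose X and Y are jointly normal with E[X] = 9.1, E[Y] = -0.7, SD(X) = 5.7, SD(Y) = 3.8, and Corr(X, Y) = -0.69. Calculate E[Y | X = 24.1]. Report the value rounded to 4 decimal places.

-7.6000

The regression of Y on X has slope ρ·σ_Y/σ_X and passes through (μ_X, μ_Y).
E[Y | X=24.1] = -0.7 + (-0.69)·(3.8/5.7)·(24.1 − (9.1)) = -0.7 + (-0.46)·(15) = -7.6000.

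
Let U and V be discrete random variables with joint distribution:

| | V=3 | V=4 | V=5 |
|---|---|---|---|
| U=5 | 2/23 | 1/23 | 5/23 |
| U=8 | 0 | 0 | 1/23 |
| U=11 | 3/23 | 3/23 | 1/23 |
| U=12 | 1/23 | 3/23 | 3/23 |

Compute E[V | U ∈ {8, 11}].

P(U ∈ {8, 11}) = 8/23.
Σ V·P over the event = 5·(1/23) + 3·(3/23) + 4·(3/23) + 5·(1/23) = 31/23.
E[V | U ∈ {8, 11}] = (31/23) / (8/23) = 31/8.

31/8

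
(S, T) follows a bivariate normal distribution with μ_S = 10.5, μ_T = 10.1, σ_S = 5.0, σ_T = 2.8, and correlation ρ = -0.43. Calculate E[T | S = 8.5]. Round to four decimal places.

E[T | S=x] = μ_T + ρ(σ_T/σ_S)(x − μ_S) for jointly normal variables.
E[T | S=8.5] = 10.1 + (-0.43)·(2.8/5.0)·(8.5 − (10.5)) = 10.1 + (-0.2408)·(-2) = 10.5816.

10.5816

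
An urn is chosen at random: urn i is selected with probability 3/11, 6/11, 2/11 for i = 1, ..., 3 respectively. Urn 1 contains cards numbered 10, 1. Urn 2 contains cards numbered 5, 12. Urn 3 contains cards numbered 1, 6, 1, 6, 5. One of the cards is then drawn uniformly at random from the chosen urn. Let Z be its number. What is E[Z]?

E[Z | urn 1] = (10+1)/2 = 11/2.
E[Z | urn 2] = (5+12)/2 = 17/2.
E[Z | urn 3] = (1+6+1+6+5)/5 = 19/5.
By the law of total expectation,
E[Z] = (3/11)·(11/2) + (6/11)·(17/2) + (2/11)·(19/5) = 751/110.

751/110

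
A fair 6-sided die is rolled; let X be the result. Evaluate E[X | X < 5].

Given X < 5, X is equally likely to be any of {1, 2, 3, 4}.
E[X | X < 5] = (1 + 2 + 3 + 4) / 4 = 5/2.

5/2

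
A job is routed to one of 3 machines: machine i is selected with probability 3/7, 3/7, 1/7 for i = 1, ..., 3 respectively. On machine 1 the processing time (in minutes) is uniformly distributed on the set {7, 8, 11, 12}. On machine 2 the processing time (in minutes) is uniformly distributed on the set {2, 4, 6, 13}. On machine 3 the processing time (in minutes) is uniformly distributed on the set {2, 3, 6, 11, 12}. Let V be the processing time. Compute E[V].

E[V | machine 1] = (7+8+11+12)/4 = 19/2.
E[V | machine 2] = (2+4+6+13)/4 = 25/4.
E[V | machine 3] = (2+3+6+11+12)/5 = 34/5.
By the law of total expectation,
E[V] = (3/7)·(19/2) + (3/7)·(25/4) + (1/7)·(34/5) = 1081/140.

1081/140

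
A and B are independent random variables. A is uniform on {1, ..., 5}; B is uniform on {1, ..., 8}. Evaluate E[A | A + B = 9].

3

Outcomes with A + B = 9: (1,8), (2,7), (3,6), (4,5), (5,4), each with probability 1/40.
E[A | A + B = 9] = (1 + 2 + 3 + 4 + 5) / 5 = 3.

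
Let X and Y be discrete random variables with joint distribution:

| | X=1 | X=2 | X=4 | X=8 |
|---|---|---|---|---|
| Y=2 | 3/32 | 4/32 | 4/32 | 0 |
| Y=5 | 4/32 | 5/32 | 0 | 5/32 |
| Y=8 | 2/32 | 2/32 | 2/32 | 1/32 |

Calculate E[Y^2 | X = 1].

P(X = 1) = 9/32.
Σ Y^2·P over the event = 4·(3/32) + 25·(4/32) + 64·(2/32) = 15/2.
E[Y^2 | X = 1] = (15/2) / (9/32) = 80/3.

80/3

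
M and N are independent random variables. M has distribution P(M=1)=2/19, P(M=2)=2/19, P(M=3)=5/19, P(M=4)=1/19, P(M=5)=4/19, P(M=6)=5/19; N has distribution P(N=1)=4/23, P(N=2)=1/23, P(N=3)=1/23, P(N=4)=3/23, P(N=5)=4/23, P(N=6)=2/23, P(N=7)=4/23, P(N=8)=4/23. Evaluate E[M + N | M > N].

1021/140

P(M > N) = 140/437.
Summing (M+N)·P(x,y) over outcomes with M > N gives 1021/437.
E[M + N | M > N] = (1021/437) / (140/437) = 1021/140.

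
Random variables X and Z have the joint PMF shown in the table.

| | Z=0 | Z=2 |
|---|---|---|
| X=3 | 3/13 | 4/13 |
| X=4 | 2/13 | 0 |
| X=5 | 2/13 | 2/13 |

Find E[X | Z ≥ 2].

P(Z ≥ 2) = 6/13.
Σ X·P over the event = 3·(4/13) + 5·(2/13) = 22/13.
E[X | Z ≥ 2] = (22/13) / (6/13) = 11/3.

11/3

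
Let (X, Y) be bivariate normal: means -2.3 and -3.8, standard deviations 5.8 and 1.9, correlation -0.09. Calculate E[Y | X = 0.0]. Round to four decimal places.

The regression of Y on X has slope ρ·σ_Y/σ_X and passes through (μ_X, μ_Y).
E[Y | X=0.0] = -3.8 + (-0.09)·(1.9/5.8)·(0.0 − (-2.3)) = -3.8 + (-0.029483)·(2.3) = -3.8678.

-3.8678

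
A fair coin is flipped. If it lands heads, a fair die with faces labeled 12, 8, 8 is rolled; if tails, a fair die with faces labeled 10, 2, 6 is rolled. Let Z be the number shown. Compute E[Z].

23/3

E[Z | heads] = (12+8+8)/3 = 28/3.
E[Z | tails] = (10+2+6)/3 = 6.
E[Z] = (1/2)·(28/3) + (1/2)·(6) = 23/3.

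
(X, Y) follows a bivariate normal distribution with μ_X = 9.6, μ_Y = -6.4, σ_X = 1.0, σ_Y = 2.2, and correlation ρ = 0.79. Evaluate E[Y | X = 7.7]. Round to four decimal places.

For a bivariate normal, E[Y | X=x] = μ_Y + ρ·(σ_Y/σ_X)·(x − μ_X).
E[Y | X=7.7] = -6.4 + (0.79)·(2.2/1.0)·(7.7 − (9.6)) = -6.4 + (1.738)·(-1.9) = -9.7022.

-9.7022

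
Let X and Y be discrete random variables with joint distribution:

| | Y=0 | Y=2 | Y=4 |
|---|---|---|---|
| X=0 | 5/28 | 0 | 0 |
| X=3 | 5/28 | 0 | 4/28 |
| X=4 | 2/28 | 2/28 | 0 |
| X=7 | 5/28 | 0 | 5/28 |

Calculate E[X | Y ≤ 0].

P(Y ≤ 0) = 17/28.
Σ X·P over the event = 0·(5/28) + 3·(5/28) + 4·(2/28) + 7·(5/28) = 29/14.
E[X | Y ≤ 0] = (29/14) / (17/28) = 58/17.

58/17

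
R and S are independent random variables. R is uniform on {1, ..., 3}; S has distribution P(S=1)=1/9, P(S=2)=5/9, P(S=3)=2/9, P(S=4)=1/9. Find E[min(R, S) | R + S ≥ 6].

P(R + S ≥ 6) = 4/27.
Summing min(R,S)·P(x,y) over outcomes with R + S ≥ 6 gives 11/27.
E[min(R, S) | R + S ≥ 6] = (11/27) / (4/27) = 11/4.

11/4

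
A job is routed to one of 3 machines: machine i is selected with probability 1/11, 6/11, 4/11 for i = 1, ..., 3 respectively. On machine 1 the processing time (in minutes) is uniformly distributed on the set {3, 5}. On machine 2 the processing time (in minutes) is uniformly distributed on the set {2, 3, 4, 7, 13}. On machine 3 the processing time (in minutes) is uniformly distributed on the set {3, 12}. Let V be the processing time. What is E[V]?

344/55

E[V | machine 1] = (3+5)/2 = 4.
E[V | machine 2] = (2+3+4+7+13)/5 = 29/5.
E[V | machine 3] = (3+12)/2 = 15/2.
By the law of total expectation,
E[V] = (1/11)·(4) + (6/11)·(29/5) + (4/11)·(15/2) = 344/55.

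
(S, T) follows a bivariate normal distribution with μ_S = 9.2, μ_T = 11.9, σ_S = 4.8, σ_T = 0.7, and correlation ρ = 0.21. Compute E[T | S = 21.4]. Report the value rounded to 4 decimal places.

12.2736

For a bivariate normal, E[T | S=x] = μ_T + ρ·(σ_T/σ_S)·(x − μ_S).
E[T | S=21.4] = 11.9 + (0.21)·(0.7/4.8)·(21.4 − (9.2)) = 11.9 + (0.030625)·(12.2) = 12.2736.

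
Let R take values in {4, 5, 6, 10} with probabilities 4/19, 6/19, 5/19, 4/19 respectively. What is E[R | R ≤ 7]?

76/15

P(R ≤ 7) = 15/19.
Σ over the event: 4·4/19 + 5·6/19 + 6·5/19 = 4.
E[R | R ≤ 7] = (4) / (15/19) = 76/15.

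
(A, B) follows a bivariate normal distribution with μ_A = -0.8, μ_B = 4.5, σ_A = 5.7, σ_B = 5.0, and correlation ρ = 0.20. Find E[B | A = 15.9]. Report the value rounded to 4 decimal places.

The regression of B on A has slope ρ·σ_B/σ_A and passes through (μ_A, μ_B).
E[B | A=15.9] = 4.5 + (0.20)·(5.0/5.7)·(15.9 − (-0.8)) = 4.5 + (0.17544)·(16.7) = 7.4298.

7.4298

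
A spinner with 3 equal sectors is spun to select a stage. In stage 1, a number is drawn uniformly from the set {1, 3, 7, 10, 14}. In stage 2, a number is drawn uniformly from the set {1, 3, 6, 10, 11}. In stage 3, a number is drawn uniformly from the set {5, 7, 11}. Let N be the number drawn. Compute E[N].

E[N | stage 1] = (1+3+7+10+14)/5 = 7.
E[N | stage 2] = (1+3+6+10+11)/5 = 31/5.
E[N | stage 3] = (5+7+11)/3 = 23/3.
E[N] = (1/3)·(7) + (1/3)·(31/5) + (1/3)·(23/3) = 313/45.

313/45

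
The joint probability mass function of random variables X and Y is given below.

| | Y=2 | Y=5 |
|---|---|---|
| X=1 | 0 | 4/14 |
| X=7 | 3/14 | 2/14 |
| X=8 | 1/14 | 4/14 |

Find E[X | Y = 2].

29/4

P(Y = 2) = 2/7.
Σ X·P over the event = 7·(3/14) + 8·(1/14) = 29/14.
E[X | Y = 2] = (29/14) / (2/7) = 29/4.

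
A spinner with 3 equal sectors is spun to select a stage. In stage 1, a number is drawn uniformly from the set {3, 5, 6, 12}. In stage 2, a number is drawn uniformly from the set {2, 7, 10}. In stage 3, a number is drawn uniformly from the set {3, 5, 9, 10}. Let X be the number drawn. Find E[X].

235/36

E[X | stage 1] = (3+5+6+12)/4 = 13/2.
E[X | stage 2] = (2+7+10)/3 = 19/3.
E[X | stage 3] = (3+5+9+10)/4 = 27/4.
E[X] = (1/3)·(13/2) + (1/3)·(19/3) + (1/3)·(27/4) = 235/36.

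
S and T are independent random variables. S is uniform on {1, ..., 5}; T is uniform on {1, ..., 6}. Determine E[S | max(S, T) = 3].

12/5

Outcomes with max(S, T) = 3: (1,3), (2,3), (3,1), (3,2), (3,3), each with probability 1/30.
E[S | max(S, T) = 3] = (1 + 2 + 3 + 3 + 3) / 5 = 12/5.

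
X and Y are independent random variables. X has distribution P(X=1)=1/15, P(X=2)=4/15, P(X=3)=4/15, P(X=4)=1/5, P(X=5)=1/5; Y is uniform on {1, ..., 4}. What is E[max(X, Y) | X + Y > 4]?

P(X + Y > 4) = 3/4.
Summing max(X,Y)·P(x,y) over outcomes with X + Y > 4 gives 3.
E[max(X, Y) | X + Y > 4] = (3) / (3/4) = 4.

4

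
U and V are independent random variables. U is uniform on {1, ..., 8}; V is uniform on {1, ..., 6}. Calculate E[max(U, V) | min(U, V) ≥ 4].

94/15

P(min(U, V) ≥ 4) = 5/16.
Summing max(U,V)·P(x,y) over outcomes with min(U, V) ≥ 4 gives 47/24.
E[max(U, V) | min(U, V) ≥ 4] = (47/24) / (5/16) = 94/15.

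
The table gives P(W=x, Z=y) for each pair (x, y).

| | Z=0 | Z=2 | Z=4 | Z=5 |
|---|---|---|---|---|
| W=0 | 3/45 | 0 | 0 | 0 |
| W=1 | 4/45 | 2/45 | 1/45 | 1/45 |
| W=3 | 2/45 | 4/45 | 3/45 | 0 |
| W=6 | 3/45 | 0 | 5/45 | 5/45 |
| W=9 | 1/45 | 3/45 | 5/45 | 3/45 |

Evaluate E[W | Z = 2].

P(Z = 2) = 1/5.
Σ W·P over the event = 1·(2/45) + 3·(4/45) + 9·(3/45) = 41/45.
E[W | Z = 2] = (41/45) / (1/5) = 41/9.

41/9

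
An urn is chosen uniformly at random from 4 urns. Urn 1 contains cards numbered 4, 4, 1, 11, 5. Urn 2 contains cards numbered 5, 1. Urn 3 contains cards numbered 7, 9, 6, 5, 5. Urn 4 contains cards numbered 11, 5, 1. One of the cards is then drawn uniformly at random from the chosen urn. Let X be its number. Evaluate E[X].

E[X | urn 1] = (4+4+1+11+5)/5 = 5.
E[X | urn 2] = (5+1)/2 = 3.
E[X | urn 3] = (7+9+6+5+5)/5 = 32/5.
E[X | urn 4] = (11+5+1)/3 = 17/3.
E[X] = (1/4)·(5) + (1/4)·(3) + (1/4)·(32/5) + (1/4)·(17/3) = 301/60.

301/60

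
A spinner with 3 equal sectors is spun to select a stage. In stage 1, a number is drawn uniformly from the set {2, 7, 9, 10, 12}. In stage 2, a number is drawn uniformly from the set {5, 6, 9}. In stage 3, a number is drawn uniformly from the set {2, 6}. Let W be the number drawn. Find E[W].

56/9

E[W | stage 1] = (2+7+9+10+12)/5 = 8.
E[W | stage 2] = (5+6+9)/3 = 20/3.
E[W | stage 3] = (2+6)/2 = 4.
By the law of total expectation,
E[W] = (1/3)·(8) + (1/3)·(20/3) + (1/3)·(4) = 56/9.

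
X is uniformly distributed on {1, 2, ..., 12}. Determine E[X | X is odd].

6

Given X is odd, X is equally likely to be any of {1, 3, 5, 7, 9, 11}.
E[X | X is odd] = (1 + 3 + 5 + 7 + 9 + 11) / 6 = 6.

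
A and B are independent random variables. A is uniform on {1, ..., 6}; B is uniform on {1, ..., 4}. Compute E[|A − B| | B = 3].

Outcomes with B = 3: (1,3), (2,3), (3,3), (4,3), (5,3), (6,3), each with probability 1/24.
E[|A − B| | B = 3] = (2 + 1 + 0 + 1 + 2 + 3) / 6 = 3/2.

3/2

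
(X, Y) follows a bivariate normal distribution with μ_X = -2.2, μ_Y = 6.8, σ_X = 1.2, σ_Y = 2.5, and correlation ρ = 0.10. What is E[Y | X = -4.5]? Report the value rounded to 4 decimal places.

The regression of Y on X has slope ρ·σ_Y/σ_X and passes through (μ_X, μ_Y).
E[Y | X=-4.5] = 6.8 + (0.10)·(2.5/1.2)·(-4.5 − (-2.2)) = 6.8 + (0.20833)·(-2.3) = 6.3208.

6.3208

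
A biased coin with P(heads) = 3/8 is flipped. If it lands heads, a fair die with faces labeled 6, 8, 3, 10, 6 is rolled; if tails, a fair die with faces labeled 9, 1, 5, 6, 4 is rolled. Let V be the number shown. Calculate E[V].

E[V | heads] = (6+8+3+10+6)/5 = 33/5.
E[V | tails] = (9+1+5+6+4)/5 = 5.
E[V] = (3/8)·(33/5) + (5/8)·(5) = 28/5.

28/5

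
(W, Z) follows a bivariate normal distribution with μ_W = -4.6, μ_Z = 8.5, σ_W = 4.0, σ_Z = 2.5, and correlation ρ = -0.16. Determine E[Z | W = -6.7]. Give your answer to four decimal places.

8.7100

For a bivariate normal, E[Z | W=x] = μ_Z + ρ·(σ_Z/σ_W)·(x − μ_W).
E[Z | W=-6.7] = 8.5 + (-0.16)·(2.5/4.0)·(-6.7 − (-4.6)) = 8.5 + (-0.1)·(-2.1) = 8.7100.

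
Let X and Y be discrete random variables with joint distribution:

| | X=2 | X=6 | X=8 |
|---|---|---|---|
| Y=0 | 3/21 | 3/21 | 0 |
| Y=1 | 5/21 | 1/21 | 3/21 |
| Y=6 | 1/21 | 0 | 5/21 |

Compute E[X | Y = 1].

40/9

P(Y = 1) = 3/7.
Σ X·P over the event = 2·(5/21) + 6·(1/21) + 8·(3/21) = 40/21.
E[X | Y = 1] = (40/21) / (3/7) = 40/9.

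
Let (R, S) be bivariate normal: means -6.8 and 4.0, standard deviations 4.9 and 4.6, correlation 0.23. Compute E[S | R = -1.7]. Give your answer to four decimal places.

5.1012

The regression of S on R has slope ρ·σ_S/σ_R and passes through (μ_R, μ_S).
E[S | R=-1.7] = 4.0 + (0.23)·(4.6/4.9)·(-1.7 − (-6.8)) = 4.0 + (0.21592)·(5.1) = 5.1012.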